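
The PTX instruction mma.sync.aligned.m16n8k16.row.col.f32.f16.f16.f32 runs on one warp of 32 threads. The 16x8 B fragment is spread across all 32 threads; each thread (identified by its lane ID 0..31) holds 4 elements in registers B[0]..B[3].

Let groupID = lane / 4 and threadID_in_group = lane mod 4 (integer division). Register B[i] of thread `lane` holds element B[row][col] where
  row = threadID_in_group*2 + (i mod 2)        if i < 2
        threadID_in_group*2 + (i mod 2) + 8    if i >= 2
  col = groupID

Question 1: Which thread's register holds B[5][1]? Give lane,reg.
c: 1->gid=1  r: 5->r8=0,tid=2,i&1=1
L=1*4+2=6  i=0*2+1=1

6,1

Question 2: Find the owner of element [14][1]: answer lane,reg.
7,2

c=1→G=1  r=14→rhi=1,T=3,p=0
L=1*4+3=7  i=1*2+0=2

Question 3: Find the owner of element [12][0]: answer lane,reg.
c:0=>grp=0  r:12=>rB=1,tig=2,lo=0
L=0*4+2=2  i=1*2+0=2

2,2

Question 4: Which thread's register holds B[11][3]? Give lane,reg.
c: 3->gid=3  r: 11->r8=1,tid=1,i&1=1
L=3*4+1=13  i=1*2+1=3

13,3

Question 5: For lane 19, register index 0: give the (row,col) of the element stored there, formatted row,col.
L=19→G=19>>2=4, T=19&3=3
[0]→row 3·2+0+0=6  col G=4

6,4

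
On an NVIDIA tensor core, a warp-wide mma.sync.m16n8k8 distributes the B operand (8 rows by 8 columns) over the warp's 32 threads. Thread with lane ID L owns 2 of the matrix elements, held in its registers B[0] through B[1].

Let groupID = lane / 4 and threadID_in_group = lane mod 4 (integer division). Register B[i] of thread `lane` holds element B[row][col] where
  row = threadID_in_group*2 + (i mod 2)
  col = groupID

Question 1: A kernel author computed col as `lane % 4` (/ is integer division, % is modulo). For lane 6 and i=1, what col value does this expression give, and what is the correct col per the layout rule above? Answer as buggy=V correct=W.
buggy=2 correct=1

`lane % 4`[6,1]→2
6: G=1,T=2
[1] (2*2+1,1) = (5,1)
col: 2 vs 1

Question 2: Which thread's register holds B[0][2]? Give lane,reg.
c: 2->gid=2  r: 0->tid=0,i&1=0
L=2*4+0=8  i=0=0

8,0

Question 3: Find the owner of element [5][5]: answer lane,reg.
22,1

c=5->g=5  r=5->t=2,b0=1
L=5*4+2=22  i=1=1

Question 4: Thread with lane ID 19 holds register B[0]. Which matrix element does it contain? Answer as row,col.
6,4

lane 19: g=4 (19/4), t=3 (19%4)
i=0: r=3*2+0=6, c=g=4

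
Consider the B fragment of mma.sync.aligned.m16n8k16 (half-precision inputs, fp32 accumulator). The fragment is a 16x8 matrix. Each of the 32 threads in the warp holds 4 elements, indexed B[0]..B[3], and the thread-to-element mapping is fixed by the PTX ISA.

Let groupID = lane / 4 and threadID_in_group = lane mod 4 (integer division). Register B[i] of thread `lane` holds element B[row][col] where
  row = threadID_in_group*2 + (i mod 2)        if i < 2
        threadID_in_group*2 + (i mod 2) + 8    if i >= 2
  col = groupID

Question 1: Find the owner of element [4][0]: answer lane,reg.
2,0

c: 0->gid=0  r: 4->r8=0,tid=2,i&1=0
L=0*4+2=2  i=0*2+0=0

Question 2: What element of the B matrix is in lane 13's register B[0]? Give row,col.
13: G=3,T=1
[0] (1*2+0+0,3) = (2,3)

2,3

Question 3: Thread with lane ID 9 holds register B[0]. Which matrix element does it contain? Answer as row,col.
L=9→G=9>>2=2, T=9&3=1
[0]→row 1·2+0+0=2  col G=2

2,2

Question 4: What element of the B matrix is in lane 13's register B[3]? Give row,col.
13: gr=3,th=1
[3] (1*2+1+8,3) = (11,3)

11,3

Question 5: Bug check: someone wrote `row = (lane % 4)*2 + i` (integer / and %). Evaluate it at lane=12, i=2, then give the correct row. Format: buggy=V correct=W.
buggy=2 correct=8

`(lane % 4)*2 + i`[12,2]->2
lane 12->12/4=3, 12 mod 4=0
i=2  r:2·0+0+8->8  c:3
row: 2 vs 8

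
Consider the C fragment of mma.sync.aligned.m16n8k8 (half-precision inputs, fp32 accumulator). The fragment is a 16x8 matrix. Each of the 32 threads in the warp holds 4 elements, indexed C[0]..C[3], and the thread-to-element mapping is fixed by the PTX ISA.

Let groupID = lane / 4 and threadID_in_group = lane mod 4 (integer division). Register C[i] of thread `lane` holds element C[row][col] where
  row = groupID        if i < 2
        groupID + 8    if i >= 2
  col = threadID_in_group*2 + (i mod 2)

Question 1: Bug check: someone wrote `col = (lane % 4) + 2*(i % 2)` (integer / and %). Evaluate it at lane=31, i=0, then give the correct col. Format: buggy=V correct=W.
`(lane % 4) + 2*(i % 2)`[31,0]=>3
lane 31: grp=7 (31/4), tig=3 (31%4)
i=0: r=7+0=7, c=3*2+0=6
col: 3 vs 6

buggy=3 correct=6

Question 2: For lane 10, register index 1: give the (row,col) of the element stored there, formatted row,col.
10: gid=2,tid=2
[1] (2+0,2*2+1) = (2,5)

2,5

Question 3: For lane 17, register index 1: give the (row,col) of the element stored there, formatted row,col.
17: gid=4,tid=1
[1] (4+0,1*2+1) = (4,3)

4,3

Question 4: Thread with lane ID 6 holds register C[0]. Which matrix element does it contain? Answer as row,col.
lane 6→6/4=1, 6 mod 4=2
i=0  r:1+0→1  c:2·2+0→4

1,4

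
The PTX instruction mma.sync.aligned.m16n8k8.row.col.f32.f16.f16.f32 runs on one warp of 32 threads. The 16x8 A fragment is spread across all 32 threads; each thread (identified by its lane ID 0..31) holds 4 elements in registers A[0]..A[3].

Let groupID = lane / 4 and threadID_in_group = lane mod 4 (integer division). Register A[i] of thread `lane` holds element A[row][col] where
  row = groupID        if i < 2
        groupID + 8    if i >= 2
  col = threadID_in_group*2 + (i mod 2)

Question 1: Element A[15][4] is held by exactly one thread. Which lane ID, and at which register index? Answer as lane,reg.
30,2

r:15=>grp=7,rB=1  c:4=>tig=2,lo=0
L=7*4+2=30  i=1*2+0=2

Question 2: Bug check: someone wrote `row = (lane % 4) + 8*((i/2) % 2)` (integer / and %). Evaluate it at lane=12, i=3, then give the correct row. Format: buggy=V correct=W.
buggy=8 correct=11

`(lane % 4) + 8*((i/2) % 2)`[12,3]⇒8
lane 12: gr=3 (12/4), th=0 (12%4)
i=3: r=3+8=11, c=0*2+1=1
row: 8 vs 11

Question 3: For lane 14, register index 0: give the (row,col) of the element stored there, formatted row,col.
3,4

14: gr=3,th=2
[0] (3+0,2*2+0) = (3,4)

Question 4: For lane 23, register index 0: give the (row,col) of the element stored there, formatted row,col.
lane 23: gr=5 (23/4), th=3 (23%4)
i=0: r=5+0=5, c=3*2+0=6

5,6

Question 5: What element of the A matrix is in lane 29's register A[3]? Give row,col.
29: gr=7,th=1
[3] (7+8,1*2+1) = (15,3)

15,3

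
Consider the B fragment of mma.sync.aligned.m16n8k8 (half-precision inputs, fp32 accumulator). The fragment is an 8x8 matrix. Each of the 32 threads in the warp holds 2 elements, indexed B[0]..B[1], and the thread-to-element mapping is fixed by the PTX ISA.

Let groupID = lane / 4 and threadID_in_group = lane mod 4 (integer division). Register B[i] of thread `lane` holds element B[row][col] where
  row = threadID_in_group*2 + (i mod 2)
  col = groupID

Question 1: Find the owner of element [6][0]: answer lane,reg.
3,0

c=0→G=0  r=6→T=3,p=0
L=0*4+3=3  i=0=0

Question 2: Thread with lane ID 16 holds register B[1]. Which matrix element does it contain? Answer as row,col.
L=16=>grp=16>>2=4, tig=16&3=0
[1]=>row 0·2+1=1  col grp=4

1,4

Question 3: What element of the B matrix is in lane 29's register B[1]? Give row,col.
3,7

lane 29->29/4=7, 29 mod 4=1
i=1  r:2·1+1->3  c:7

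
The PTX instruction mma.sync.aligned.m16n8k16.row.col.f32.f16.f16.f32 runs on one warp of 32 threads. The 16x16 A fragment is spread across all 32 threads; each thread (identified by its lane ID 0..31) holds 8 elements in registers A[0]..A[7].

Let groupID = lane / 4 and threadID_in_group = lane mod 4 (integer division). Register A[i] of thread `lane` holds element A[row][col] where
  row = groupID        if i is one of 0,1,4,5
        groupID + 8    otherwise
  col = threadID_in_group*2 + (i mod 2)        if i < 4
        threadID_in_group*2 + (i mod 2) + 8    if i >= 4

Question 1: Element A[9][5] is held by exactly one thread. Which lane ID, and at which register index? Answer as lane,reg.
r=9→G=1,rhi=1  c=5→chi=0,T=2,p=1
L=1*4+2=6  i=0*4+1*2+1=3

6,3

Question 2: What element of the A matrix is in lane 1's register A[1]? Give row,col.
0,3

L=1=>grp=1>>2=0, tig=1&3=1
[1]=>row 0+0=0  col 1·2+1+0=3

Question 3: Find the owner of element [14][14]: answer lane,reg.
27,6

r: 14->gid=6,r8=1  c: 14->c8=1,tid=3,i&1=0
L=6*4+3=27  i=1*4+1*2+0=6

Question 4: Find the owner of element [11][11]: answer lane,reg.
r:11=>grp=3,rB=1  c:11=>cB=1,tig=1,lo=1
L=3*4+1=13  i=1*4+1*2+1=7

13,7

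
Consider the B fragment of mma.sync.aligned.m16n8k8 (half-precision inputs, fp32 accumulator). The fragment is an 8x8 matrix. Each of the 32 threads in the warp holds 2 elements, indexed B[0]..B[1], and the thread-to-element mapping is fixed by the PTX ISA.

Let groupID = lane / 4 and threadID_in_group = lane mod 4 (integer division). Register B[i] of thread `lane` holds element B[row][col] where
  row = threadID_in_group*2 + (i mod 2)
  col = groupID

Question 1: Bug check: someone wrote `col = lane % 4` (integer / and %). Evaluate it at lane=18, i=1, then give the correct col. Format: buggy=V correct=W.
buggy=2 correct=4

`lane % 4`[18,1]=>2
L=18=>grp=18>>2=4, tig=18&3=2
[1]=>row 2·2+1=5  col grp=4
col: 2 vs 4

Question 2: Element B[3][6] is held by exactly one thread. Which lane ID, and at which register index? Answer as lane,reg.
c=6→G=6  r=3→T=1,p=1
L=6*4+1=25  i=1=1

25,1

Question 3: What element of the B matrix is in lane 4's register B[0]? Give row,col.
0,1

lane 4: g=1 (4/4), t=0 (4%4)
i=0: r=0*2+0=0, c=g=1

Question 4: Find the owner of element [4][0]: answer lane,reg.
c: 0->gid=0  r: 4->tid=2,i&1=0
L=0*4+2=2  i=0=0

2,0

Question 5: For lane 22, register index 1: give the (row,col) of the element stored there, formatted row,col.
lane 22=>22/4=5, 22 mod 4=2
i=1  r:2·2+1=>5  c:5

5,5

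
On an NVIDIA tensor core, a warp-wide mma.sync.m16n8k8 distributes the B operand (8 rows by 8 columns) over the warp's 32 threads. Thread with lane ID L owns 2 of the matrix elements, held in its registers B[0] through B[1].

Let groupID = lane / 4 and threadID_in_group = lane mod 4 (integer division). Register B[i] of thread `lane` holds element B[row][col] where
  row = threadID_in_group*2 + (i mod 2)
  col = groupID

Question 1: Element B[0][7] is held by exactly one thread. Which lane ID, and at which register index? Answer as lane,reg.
c=7→G=7  r=0→T=0,p=0
L=7*4+0=28  i=0=0

28,0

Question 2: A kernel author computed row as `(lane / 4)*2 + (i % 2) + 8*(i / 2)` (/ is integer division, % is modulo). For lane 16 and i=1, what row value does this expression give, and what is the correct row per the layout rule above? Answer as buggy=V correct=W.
`(lane / 4)*2 + (i % 2) + 8*(i / 2)`[16,1]=>9
L=16=>grp=16>>2=4, tig=16&3=0
[1]=>row 0·2+1=1  col grp=4
row: 9 vs 1

buggy=9 correct=1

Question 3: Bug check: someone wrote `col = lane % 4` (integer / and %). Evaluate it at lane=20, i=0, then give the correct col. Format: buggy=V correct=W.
`lane % 4`[20,0]⇒0
lane 20⇒20/4=5, 20 mod 4=0
i=0  r:2·0+0⇒0  c:5
col: 0 vs 5

buggy=0 correct=5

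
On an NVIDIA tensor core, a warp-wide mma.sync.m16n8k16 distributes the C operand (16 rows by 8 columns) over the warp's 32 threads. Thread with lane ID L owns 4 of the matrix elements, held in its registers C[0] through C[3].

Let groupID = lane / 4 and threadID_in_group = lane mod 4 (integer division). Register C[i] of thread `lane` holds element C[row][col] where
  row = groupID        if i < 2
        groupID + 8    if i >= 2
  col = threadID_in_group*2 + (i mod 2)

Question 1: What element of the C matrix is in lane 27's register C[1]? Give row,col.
6,7

lane 27: gid=6 (27/4), tid=3 (27%4)
i=1: r=6+0=6, c=3*2+1=7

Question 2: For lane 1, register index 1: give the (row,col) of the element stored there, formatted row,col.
0,3

lane 1→1/4=0, 1 mod 4=1
i=1  r:0+0→0  c:2·1+1→3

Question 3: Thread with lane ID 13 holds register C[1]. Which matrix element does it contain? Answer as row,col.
3,3

13: gr=3,th=1
[1] (3+0,1*2+1) = (3,3)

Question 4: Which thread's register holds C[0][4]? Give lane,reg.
2,0

r: 0->gid=0,r8=0  c: 4->tid=2,i&1=0
L=0*4+2=2  i=0*2+0=0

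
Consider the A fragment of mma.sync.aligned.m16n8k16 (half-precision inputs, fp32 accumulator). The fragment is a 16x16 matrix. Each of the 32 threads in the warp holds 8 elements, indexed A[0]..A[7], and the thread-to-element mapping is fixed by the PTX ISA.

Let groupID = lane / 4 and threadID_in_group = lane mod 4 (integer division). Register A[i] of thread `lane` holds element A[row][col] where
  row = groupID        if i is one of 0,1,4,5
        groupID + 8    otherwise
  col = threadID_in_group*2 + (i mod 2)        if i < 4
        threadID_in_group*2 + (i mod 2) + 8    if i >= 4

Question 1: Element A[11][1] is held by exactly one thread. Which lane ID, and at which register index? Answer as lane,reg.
12,3

r=11⇒gr=3,Rb=1  c=1⇒Cb=0,th=0,odd=1
L=3*4+0=12  i=0*4+1*2+1=3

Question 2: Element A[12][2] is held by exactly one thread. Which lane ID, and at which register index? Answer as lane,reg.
17,2

r:12=>grp=4,rB=1  c:2=>cB=0,tig=1,lo=0
L=4*4+1=17  i=0*4+1*2+0=2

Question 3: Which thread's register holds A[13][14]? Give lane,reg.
23,6

r=13->g=5,rb=1  c=14->cb=1,t=3,b0=0
L=5*4+3=23  i=1*4+1*2+0=6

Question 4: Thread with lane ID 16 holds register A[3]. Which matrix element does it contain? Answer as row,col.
16: gr=4,th=0
[3] (4+8,0*2+1+0) = (12,1)

12,1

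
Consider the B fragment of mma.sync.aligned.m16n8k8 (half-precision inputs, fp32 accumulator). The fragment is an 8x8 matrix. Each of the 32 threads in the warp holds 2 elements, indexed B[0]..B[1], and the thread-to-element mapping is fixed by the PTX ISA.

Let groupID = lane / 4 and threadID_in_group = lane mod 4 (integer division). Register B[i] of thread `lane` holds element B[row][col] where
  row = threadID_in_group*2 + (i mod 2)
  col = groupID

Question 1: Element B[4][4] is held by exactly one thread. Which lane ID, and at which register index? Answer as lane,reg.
c=4->g=4  r=4->t=2,b0=0
L=4*4+2=18  i=0=0

18,0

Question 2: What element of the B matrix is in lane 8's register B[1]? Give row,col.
lane 8: G=2 (8/4), T=0 (8%4)
i=1: r=0*2+1=1, c=G=2

1,2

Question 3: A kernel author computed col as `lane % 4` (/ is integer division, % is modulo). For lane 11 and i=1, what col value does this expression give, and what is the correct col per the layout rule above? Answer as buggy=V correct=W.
buggy=3 correct=2

`lane % 4`[11,1]=>3
lane 11: grp=2 (11/4), tig=3 (11%4)
i=1: r=3*2+1=7, c=grp=2
col: 3 vs 2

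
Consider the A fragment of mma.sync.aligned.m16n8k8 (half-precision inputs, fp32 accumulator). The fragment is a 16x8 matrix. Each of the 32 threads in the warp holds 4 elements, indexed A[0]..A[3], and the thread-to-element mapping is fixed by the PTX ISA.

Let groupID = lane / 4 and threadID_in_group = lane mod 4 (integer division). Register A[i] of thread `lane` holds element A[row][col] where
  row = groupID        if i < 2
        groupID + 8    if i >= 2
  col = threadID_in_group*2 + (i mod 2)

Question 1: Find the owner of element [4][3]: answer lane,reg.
17,1

r=4→G=4,rhi=0  c=3→T=1,p=1
L=4*4+1=17  i=0*2+1=1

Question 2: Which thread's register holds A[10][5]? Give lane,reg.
r=10->g=2,rb=1  c=5->t=2,b0=1
L=2*4+2=10  i=1*2+1=3

10,3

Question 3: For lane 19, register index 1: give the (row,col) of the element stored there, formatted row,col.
L=19->g=19>>2=4, t=19&3=3
[1]->row 4+0=4  col 3·2+1=7

4,7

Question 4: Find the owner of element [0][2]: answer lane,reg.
r=0⇒gr=0,Rb=0  c=2⇒th=1,odd=0
L=0*4+1=1  i=0*2+0=0

1,0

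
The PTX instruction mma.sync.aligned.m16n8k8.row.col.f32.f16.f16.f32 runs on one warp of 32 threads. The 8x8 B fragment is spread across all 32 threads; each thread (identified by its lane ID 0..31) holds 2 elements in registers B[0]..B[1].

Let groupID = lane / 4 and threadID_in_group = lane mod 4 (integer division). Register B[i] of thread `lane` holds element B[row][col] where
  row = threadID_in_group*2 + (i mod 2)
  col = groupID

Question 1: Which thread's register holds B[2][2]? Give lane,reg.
c:2=>grp=2  r:2=>tig=1,lo=0
L=2*4+1=9  i=0=0

9,0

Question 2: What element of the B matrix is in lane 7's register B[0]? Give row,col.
6,1

lane 7→7/4=1, 7 mod 4=3
i=0  r:2·3+0→6  c:1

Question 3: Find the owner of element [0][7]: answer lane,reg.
28,0

c=7→G=7  r=0→T=0,p=0
L=7*4+0=28  i=0=0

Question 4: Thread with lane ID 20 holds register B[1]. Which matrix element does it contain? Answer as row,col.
lane 20: grp=5 (20/4), tig=0 (20%4)
i=1: r=0*2+1=1, c=grp=5

1,5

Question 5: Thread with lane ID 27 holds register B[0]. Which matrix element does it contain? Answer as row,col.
6,6

L=27=>grp=27>>2=6, tig=27&3=3
[0]=>row 3·2+0=6  col grp=6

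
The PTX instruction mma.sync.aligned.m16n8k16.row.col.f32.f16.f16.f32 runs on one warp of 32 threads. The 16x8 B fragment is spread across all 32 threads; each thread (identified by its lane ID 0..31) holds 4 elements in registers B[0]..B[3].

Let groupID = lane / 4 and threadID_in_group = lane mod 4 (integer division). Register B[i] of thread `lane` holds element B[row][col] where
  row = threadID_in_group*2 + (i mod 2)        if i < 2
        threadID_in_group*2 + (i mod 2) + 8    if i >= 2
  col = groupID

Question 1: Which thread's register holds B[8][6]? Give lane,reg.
24,2

c: 6->gid=6  r: 8->r8=1,tid=0,i&1=0
L=6*4+0=24  i=1*2+0=2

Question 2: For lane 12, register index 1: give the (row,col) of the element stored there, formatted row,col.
1,3

12: gid=3,tid=0
[1] (0*2+1+0,3) = (1,3)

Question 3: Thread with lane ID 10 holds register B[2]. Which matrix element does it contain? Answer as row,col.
12,2

lane 10: gr=2 (10/4), th=2 (10%4)
i=2: r=2*2+0+8=12, c=gr=2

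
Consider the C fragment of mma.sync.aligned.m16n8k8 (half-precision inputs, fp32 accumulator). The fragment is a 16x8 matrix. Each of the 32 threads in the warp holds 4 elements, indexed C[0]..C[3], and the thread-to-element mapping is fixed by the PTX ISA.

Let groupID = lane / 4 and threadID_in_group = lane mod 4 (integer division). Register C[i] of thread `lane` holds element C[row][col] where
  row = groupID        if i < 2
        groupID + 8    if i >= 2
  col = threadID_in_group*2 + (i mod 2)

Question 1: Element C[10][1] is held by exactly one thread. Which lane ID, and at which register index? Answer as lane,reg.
8,3

r: 10->gid=2,r8=1  c: 1->tid=0,i&1=1
L=2*4+0=8  i=1*2+1=3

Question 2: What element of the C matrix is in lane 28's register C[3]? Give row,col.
lane 28: gid=7 (28/4), tid=0 (28%4)
i=3: r=7+8=15, c=0*2+1=1

15,1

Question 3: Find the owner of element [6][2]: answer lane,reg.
25,0

r=6⇒gr=6,Rb=0  c=2⇒th=1,odd=0
L=6*4+1=25  i=0*2+0=0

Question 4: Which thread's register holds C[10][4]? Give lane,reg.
10,2

r=10⇒gr=2,Rb=1  c=4⇒th=2,odd=0
L=2*4+2=10  i=1*2+0=2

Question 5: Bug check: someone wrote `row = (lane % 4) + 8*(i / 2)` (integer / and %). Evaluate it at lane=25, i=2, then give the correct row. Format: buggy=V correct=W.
buggy=9 correct=14

`(lane % 4) + 8*(i / 2)`[25,2]→9
25: G=6,T=1
[2] (6+8,1*2+0) = (14,2)
row: 9 vs 14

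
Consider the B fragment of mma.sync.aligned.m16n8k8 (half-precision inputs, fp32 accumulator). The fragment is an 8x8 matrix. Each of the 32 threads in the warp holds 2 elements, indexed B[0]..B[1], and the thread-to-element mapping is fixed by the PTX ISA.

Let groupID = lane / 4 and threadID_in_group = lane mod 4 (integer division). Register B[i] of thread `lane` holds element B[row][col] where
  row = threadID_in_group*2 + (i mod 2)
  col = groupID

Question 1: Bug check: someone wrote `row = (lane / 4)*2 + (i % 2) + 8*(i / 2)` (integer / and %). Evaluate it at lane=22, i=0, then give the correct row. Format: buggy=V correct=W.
`(lane / 4)*2 + (i % 2) + 8*(i / 2)`[22,0]⇒10
L=22⇒gr=22>>2=5, th=22&3=2
[0]⇒row 2·2+0=4  col gr=5
row: 10 vs 4

buggy=10 correct=4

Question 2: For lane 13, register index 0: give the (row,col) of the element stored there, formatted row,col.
lane 13: grp=3 (13/4), tig=1 (13%4)
i=0: r=1*2+0=2, c=grp=3

2,3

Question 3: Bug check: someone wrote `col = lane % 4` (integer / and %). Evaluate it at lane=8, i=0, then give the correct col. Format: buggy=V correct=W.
`lane % 4`[8,0]⇒0
lane 8: gr=2 (8/4), th=0 (8%4)
i=0: r=0*2+0=0, c=gr=2
col: 0 vs 2

buggy=0 correct=2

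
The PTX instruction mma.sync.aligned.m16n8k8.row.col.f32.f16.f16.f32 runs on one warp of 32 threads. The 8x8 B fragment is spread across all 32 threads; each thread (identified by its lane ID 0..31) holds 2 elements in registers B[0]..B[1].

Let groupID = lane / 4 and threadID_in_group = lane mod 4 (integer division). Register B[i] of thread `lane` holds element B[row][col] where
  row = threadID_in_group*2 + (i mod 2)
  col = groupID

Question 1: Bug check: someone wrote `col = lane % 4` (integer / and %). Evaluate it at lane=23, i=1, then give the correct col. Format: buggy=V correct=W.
buggy=3 correct=5

`lane % 4`[23,1]=>3
23: grp=5,tig=3
[1] (3*2+1,5) = (7,5)
col: 3 vs 5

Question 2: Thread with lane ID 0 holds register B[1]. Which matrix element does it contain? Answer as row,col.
1,0

L=0=>grp=0>>2=0, tig=0&3=0
[1]=>row 0·2+1=1  col grp=0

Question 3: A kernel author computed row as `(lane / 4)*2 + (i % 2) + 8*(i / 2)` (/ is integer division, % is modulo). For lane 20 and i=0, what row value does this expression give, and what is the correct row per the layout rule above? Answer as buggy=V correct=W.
buggy=10 correct=0

`(lane / 4)*2 + (i % 2) + 8*(i / 2)`[20,0]->10
L=20->gid=20>>2=5, tid=20&3=0
[0]->row 0·2+0=0  col gid=5
row: 10 vs 0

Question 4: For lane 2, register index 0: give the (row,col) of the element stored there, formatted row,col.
4,0

L=2->g=2>>2=0, t=2&3=2
[0]->row 2·2+0=4  col g=0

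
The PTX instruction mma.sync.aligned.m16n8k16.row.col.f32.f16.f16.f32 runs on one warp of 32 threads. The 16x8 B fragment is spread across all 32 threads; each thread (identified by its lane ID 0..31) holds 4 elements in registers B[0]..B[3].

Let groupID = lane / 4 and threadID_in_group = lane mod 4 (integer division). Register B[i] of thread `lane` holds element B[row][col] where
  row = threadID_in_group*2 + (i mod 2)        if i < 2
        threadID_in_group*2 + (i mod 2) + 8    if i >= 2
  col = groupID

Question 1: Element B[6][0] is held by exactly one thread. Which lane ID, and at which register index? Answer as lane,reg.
c: 0->gid=0  r: 6->r8=0,tid=3,i&1=0
L=0*4+3=3  i=0*2+0=0

3,0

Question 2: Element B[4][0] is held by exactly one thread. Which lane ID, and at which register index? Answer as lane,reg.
c: 0->gid=0  r: 4->r8=0,tid=2,i&1=0
L=0*4+2=2  i=0*2+0=0

2,0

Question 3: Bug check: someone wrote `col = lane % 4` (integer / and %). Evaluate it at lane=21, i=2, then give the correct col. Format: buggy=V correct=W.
buggy=1 correct=5

`lane % 4`[21,2]⇒1
lane 21: gr=5 (21/4), th=1 (21%4)
i=2: r=1*2+0+8=10, c=gr=5
col: 1 vs 5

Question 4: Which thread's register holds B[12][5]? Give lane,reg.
c=5->g=5  r=12->rb=1,t=2,b0=0
L=5*4+2=22  i=1*2+0=2

22,2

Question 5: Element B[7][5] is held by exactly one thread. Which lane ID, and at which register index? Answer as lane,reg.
23,1

c: 5->gid=5  r: 7->r8=0,tid=3,i&1=1
L=5*4+3=23  i=0*2+1=1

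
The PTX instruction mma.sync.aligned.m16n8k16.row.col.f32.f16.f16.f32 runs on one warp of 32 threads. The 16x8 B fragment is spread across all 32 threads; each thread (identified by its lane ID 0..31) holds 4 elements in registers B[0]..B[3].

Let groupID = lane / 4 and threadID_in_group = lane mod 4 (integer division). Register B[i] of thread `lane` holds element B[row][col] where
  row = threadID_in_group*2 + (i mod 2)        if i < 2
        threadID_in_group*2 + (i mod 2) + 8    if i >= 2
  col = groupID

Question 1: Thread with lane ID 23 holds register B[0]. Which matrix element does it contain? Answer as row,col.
lane 23: grp=5 (23/4), tig=3 (23%4)
i=0: r=3*2+0+0=6, c=grp=5

6,5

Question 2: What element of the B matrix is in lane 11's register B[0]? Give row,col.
lane 11: gid=2 (11/4), tid=3 (11%4)
i=0: r=3*2+0+0=6, c=gid=2

6,2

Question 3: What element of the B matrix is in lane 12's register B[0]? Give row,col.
lane 12=>12/4=3, 12 mod 4=0
i=0  r:2·0+0+0=>0  c:3

0,3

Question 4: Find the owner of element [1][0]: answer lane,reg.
c=0→G=0  r=1→rhi=0,T=0,p=1
L=0*4+0=0  i=0*2+1=1

0,1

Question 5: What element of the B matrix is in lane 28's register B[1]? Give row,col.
1,7

lane 28: gid=7 (28/4), tid=0 (28%4)
i=1: r=0*2+1+0=1, c=gid=7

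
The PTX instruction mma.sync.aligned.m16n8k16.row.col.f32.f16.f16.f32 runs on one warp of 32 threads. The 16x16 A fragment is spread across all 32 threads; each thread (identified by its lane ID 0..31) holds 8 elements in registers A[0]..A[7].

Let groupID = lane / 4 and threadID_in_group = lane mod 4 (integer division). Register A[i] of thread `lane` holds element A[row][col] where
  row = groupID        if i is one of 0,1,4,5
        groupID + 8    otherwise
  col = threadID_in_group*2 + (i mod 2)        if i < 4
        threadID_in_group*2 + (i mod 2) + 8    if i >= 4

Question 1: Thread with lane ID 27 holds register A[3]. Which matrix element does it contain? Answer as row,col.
lane 27: g=6 (27/4), t=3 (27%4)
i=3: r=6+8=14, c=3*2+1+0=7

14,7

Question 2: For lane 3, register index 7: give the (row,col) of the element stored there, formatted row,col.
lane 3: grp=0 (3/4), tig=3 (3%4)
i=7: r=0+8=8, c=3*2+1+8=15

8,15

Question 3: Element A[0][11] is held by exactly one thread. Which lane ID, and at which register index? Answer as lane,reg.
1,5

r:0=>grp=0,rB=0  c:11=>cB=1,tig=1,lo=1
L=0*4+1=1  i=1*4+0*2+1=5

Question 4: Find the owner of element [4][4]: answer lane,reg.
r: 4->gid=4,r8=0  c: 4->c8=0,tid=2,i&1=0
L=4*4+2=18  i=0*4+0*2+0=0

18,0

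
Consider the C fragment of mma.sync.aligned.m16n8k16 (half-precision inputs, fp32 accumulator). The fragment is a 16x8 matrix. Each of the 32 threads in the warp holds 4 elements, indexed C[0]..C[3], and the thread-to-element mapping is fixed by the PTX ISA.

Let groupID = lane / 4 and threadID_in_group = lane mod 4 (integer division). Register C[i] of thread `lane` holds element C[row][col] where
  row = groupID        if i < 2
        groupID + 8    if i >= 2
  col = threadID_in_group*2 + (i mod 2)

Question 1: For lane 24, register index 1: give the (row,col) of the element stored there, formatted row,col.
6,1

24: g=6,t=0
[1] (6+0,0*2+1) = (6,1)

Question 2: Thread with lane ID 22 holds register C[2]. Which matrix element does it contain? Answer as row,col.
13,4

lane 22: gr=5 (22/4), th=2 (22%4)
i=2: r=5+8=13, c=2*2+0=4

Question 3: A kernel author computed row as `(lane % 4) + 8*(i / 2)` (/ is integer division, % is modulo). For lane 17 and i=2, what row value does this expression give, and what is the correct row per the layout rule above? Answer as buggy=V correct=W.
`(lane % 4) + 8*(i / 2)`[17,2]->9
17: g=4,t=1
[2] (4+8,1*2+0) = (12,2)
row: 9 vs 12

buggy=9 correct=12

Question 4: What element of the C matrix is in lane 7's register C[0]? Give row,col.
1,6

lane 7⇒7/4=1, 7 mod 4=3
i=0  r:1+0⇒1  c:2·3+0⇒6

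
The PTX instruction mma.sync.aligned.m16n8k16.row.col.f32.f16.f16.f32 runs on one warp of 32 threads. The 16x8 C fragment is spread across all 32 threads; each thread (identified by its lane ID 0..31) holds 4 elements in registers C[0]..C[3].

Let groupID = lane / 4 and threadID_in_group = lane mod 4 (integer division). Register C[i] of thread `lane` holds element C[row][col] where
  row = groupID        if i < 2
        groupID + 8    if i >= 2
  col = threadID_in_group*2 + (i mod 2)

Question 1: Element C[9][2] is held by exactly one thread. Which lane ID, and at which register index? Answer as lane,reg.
r: 9->gid=1,r8=1  c: 2->tid=1,i&1=0
L=1*4+1=5  i=1*2+0=2

5,2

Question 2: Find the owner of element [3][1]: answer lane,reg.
r=3⇒gr=3,Rb=0  c=1⇒th=0,odd=1
L=3*4+0=12  i=0*2+1=1

12,1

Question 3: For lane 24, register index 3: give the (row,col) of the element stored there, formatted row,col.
14,1

lane 24: gr=6 (24/4), th=0 (24%4)
i=3: r=6+8=14, c=0*2+1=1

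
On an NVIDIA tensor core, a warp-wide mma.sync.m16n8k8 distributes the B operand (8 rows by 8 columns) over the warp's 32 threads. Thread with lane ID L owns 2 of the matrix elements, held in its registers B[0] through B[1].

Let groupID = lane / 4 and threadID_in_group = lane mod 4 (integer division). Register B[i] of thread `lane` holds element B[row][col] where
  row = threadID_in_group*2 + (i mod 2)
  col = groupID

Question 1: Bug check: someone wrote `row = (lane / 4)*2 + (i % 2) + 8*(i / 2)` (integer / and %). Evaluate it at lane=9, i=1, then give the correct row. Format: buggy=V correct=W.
`(lane / 4)*2 + (i % 2) + 8*(i / 2)`[9,1]->5
lane 9->9/4=2, 9 mod 4=1
i=1  r:2·1+1->3  c:2
row: 5 vs 3

buggy=5 correct=3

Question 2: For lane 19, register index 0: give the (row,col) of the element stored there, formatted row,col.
6,4

19: G=4,T=3
[0] (3*2+0,4) = (6,4)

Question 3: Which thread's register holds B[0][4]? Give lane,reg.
16,0

c=4→G=4  r=0→T=0,p=0
L=4*4+0=16  i=0=0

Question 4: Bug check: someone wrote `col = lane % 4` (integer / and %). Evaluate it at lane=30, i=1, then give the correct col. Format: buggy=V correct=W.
buggy=2 correct=7

`lane % 4`[30,1]→2
lane 30→30/4=7, 30 mod 4=2
i=1  r:2·2+1→5  c:7
col: 2 vs 7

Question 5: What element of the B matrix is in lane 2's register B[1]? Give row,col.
5,0

2: g=0,t=2
[1] (2*2+1,0) = (5,0)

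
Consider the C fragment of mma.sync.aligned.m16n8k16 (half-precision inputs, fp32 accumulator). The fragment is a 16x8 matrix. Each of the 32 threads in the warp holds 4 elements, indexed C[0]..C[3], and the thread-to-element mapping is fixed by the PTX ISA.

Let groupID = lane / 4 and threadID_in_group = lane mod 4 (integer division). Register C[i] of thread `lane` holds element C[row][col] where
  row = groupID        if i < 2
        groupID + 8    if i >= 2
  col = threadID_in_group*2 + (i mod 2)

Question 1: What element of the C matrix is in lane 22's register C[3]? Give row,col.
13,5

lane 22->22/4=5, 22 mod 4=2
i=3  r:5+8->13  c:2·2+1->5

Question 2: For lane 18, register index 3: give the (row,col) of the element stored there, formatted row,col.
12,5

L=18⇒gr=18>>2=4, th=18&3=2
[3]⇒row 4+8=12  col 2·2+1=5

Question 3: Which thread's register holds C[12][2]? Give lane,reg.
17,2

r=12→G=4,rhi=1  c=2→T=1,p=0
L=4*4+1=17  i=1*2+0=2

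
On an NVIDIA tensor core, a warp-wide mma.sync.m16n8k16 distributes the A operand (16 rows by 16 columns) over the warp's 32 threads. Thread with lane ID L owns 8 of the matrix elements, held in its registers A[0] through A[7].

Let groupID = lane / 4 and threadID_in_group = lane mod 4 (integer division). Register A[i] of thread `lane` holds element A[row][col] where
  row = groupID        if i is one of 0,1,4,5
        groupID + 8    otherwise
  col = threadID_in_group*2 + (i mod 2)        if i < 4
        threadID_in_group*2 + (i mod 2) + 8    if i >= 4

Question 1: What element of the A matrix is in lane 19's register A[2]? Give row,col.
19: gr=4,th=3
[2] (4+8,3*2+0+0) = (12,6)

12,6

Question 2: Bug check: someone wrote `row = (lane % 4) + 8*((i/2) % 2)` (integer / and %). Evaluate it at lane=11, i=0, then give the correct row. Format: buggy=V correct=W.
`(lane % 4) + 8*((i/2) % 2)`[11,0]->3
lane 11: gid=2 (11/4), tid=3 (11%4)
i=0: r=2+0=2, c=3*2+0+0=6
row: 3 vs 2

buggy=3 correct=2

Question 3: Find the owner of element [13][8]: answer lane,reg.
r=13⇒gr=5,Rb=1  c=8⇒Cb=1,th=0,odd=0
L=5*4+0=20  i=1*4+1*2+0=6

20,6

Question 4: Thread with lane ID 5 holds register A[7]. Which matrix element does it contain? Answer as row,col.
L=5⇒gr=5>>2=1, th=5&3=1
[7]⇒row 1+8=9  col 1·2+1+8=11

9,11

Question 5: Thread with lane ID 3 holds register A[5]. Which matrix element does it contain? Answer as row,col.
L=3=>grp=3>>2=0, tig=3&3=3
[5]=>row 0+0=0  col 3·2+1+8=15

0,15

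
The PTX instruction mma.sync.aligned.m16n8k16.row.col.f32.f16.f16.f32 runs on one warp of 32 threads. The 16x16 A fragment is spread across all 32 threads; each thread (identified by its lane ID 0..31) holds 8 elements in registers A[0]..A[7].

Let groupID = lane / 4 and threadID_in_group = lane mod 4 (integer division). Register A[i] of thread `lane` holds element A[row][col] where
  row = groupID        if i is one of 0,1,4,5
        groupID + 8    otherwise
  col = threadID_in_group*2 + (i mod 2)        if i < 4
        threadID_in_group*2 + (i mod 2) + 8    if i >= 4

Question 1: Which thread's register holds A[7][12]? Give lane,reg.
r: 7->gid=7,r8=0  c: 12->c8=1,tid=2,i&1=0
L=7*4+2=30  i=1*4+0*2+0=4

30,4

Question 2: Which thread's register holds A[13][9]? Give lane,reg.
r=13→G=5,rhi=1  c=9→chi=1,T=0,p=1
L=5*4+0=20  i=1*4+1*2+1=7

20,7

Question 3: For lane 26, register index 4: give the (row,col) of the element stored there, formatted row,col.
lane 26→26/4=6, 26 mod 4=2
i=4  r:6+0→6  c:2·2+0+8→12

6,12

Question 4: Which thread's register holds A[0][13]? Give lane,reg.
2,5

r=0->g=0,rb=0  c=13->cb=1,t=2,b0=1
L=0*4+2=2  i=1*4+0*2+1=5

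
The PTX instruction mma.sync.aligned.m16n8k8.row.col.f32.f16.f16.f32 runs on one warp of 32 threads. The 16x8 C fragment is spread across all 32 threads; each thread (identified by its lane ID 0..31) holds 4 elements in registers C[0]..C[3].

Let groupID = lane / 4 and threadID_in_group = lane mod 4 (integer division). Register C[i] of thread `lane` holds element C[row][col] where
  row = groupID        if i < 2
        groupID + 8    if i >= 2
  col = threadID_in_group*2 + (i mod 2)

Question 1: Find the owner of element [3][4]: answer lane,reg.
14,0

r=3⇒gr=3,Rb=0  c=4⇒th=2,odd=0
L=3*4+2=14  i=0*2+0=0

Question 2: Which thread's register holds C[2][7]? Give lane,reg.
11,1

r=2->g=2,rb=0  c=7->t=3,b0=1
L=2*4+3=11  i=0*2+1=1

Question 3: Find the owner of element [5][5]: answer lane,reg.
r=5⇒gr=5,Rb=0  c=5⇒th=2,odd=1
L=5*4+2=22  i=0*2+1=1

22,1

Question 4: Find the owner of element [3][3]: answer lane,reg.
13,1

r:3=>grp=3,rB=0  c:3=>tig=1,lo=1
L=3*4+1=13  i=0*2+1=1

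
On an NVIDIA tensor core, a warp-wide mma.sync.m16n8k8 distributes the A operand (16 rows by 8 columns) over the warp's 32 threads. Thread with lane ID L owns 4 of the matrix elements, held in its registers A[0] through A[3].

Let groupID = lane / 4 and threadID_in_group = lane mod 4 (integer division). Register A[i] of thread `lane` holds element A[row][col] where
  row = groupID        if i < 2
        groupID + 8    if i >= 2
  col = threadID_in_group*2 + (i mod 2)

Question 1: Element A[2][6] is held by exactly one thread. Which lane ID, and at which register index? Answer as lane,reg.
r=2→G=2,rhi=0  c=6→T=3,p=0
L=2*4+3=11  i=0*2+0=0

11,0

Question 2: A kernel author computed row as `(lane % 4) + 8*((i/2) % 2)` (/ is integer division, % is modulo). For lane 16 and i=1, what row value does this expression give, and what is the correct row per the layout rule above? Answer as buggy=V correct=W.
`(lane % 4) + 8*((i/2) % 2)`[16,1]->0
L=16->gid=16>>2=4, tid=16&3=0
[1]->row 4+0=4  col 0·2+1=1
row: 0 vs 4

buggy=0 correct=4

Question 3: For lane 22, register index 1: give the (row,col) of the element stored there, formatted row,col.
5,5

lane 22: g=5 (22/4), t=2 (22%4)
i=1: r=5+0=5, c=2*2+1=5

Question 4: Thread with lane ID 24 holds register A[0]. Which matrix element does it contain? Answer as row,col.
lane 24->24/4=6, 24 mod 4=0
i=0  r:6+0->6  c:2·0+0->0

6,0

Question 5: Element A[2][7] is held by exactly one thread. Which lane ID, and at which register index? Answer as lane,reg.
r=2⇒gr=2,Rb=0  c=7⇒th=3,odd=1
L=2*4+3=11  i=0*2+1=1

11,1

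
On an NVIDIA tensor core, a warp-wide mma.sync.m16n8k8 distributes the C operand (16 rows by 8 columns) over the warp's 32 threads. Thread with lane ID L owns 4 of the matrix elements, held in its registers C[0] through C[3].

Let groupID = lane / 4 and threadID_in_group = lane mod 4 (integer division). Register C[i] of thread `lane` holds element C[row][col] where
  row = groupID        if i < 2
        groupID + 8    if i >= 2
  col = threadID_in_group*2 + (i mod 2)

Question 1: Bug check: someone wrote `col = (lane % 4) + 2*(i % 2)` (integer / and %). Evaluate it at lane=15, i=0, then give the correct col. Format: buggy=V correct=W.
`(lane % 4) + 2*(i % 2)`[15,0]->3
L=15->g=15>>2=3, t=15&3=3
[0]->row 3+0=3  col 3·2+0=6
col: 3 vs 6

buggy=3 correct=6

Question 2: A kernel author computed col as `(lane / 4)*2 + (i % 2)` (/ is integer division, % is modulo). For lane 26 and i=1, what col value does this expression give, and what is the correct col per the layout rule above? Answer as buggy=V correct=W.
buggy=13 correct=5

`(lane / 4)*2 + (i % 2)`[26,1]→13
lane 26: G=6 (26/4), T=2 (26%4)
i=1: r=6+0=6, c=2*2+1=5
col: 13 vs 5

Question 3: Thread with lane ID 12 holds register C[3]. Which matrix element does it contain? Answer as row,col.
lane 12: grp=3 (12/4), tig=0 (12%4)
i=3: r=3+8=11, c=0*2+1=1

11,1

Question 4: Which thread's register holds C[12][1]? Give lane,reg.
16,3

r=12→G=4,rhi=1  c=1→T=0,p=1
L=4*4+0=16  i=1*2+1=3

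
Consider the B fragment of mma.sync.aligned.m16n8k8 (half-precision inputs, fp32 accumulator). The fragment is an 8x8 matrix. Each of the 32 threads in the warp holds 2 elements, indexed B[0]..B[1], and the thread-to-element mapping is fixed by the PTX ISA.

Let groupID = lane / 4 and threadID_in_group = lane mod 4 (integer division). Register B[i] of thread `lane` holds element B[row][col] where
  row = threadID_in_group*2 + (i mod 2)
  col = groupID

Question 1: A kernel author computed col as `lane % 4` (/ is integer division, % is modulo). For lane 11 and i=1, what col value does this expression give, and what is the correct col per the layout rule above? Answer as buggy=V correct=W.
buggy=3 correct=2

`lane % 4`[11,1]⇒3
L=11⇒gr=11>>2=2, th=11&3=3
[1]⇒row 3·2+1=7  col gr=2
col: 3 vs 2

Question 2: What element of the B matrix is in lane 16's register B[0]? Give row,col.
0,4

lane 16->16/4=4, 16 mod 4=0
i=0  r:2·0+0->0  c:4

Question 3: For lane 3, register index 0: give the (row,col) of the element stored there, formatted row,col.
3: gid=0,tid=3
[0] (3*2+0,0) = (6,0)

6,0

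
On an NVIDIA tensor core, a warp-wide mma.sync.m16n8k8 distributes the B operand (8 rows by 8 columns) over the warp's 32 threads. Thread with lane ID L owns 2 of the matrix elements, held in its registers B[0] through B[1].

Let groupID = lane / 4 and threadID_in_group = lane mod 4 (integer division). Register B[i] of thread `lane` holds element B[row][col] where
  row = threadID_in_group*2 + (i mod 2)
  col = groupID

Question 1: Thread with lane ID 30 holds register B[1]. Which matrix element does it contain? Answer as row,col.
lane 30: gid=7 (30/4), tid=2 (30%4)
i=1: r=2*2+1=5, c=gid=7

5,7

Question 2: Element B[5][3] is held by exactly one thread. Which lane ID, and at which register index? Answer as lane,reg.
c: 3->gid=3  r: 5->tid=2,i&1=1
L=3*4+2=14  i=1=1

14,1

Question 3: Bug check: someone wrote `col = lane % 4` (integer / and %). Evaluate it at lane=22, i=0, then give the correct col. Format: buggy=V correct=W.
`lane % 4`[22,0]->2
lane 22: gid=5 (22/4), tid=2 (22%4)
i=0: r=2*2+0=4, c=gid=5
col: 2 vs 5

buggy=2 correct=5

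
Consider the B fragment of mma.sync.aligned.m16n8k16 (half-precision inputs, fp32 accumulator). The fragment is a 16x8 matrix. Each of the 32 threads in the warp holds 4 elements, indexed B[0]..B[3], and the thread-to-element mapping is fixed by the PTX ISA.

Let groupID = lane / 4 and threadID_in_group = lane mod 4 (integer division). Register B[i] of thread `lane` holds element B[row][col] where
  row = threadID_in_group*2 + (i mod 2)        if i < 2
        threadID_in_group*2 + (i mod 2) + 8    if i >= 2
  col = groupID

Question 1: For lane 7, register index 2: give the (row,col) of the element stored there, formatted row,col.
7: gr=1,th=3
[2] (3*2+0+8,1) = (14,1)

14,1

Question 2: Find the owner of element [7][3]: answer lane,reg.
c:3=>grp=3  r:7=>rB=0,tig=3,lo=1
L=3*4+3=15  i=0*2+1=1

15,1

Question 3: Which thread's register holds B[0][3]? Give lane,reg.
c=3->g=3  r=0->rb=0,t=0,b0=0
L=3*4+0=12  i=0*2+0=0

12,0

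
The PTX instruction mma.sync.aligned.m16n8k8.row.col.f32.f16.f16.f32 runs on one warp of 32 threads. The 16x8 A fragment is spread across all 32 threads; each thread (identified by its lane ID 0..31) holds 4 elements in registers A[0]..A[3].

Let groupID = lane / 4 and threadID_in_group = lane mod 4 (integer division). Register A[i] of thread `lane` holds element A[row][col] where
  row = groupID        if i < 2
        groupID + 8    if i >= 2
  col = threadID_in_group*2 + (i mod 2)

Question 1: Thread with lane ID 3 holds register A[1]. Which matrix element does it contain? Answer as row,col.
lane 3→3/4=0, 3 mod 4=3
i=1  r:0+0→0  c:2·3+1→7

0,7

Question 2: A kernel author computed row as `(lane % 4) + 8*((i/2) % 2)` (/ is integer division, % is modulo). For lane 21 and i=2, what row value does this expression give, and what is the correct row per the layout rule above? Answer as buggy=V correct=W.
buggy=9 correct=13

`(lane % 4) + 8*((i/2) % 2)`[21,2]→9
lane 21: G=5 (21/4), T=1 (21%4)
i=2: r=5+8=13, c=1*2+0=2
row: 9 vs 13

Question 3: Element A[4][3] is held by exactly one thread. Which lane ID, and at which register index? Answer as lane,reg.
r=4→G=4,rhi=0  c=3→T=1,p=1
L=4*4+1=17  i=0*2+1=1

17,1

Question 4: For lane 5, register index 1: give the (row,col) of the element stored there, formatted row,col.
1,3

L=5→G=5>>2=1, T=5&3=1
[1]→row 1+0=1  col 1·2+1=3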